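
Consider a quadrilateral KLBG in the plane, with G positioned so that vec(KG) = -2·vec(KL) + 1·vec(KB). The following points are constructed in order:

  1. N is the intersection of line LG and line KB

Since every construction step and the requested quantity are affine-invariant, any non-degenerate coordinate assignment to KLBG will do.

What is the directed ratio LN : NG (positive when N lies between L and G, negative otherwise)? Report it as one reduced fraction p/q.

LN:NG = 1/2

Assign K = (0, 0), L = (1, 0), B = (0, 1), G = (-2, 1) — the answer is frame-independent, so this choice is without loss of generality.
1. N is the intersection of line LG and line KB ⇒ N = (0, 1/3)
N = L + t·(G−L) with t = 1/3, so LN:NG = t:(1−t) = 1/3:2/3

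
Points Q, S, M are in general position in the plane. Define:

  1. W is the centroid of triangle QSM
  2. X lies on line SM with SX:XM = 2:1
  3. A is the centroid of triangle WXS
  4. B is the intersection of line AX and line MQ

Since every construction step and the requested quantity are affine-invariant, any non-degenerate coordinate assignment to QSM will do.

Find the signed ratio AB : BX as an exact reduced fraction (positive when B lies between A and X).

Assign Q = (0, 0), S = (1, 0), M = (0, 1) — the answer is frame-independent, so this choice is without loss of generality.
1. W is the centroid of triangle QSM ⇒ W = (1/3, 1/3)
2. X lies on line SM with SX:XM = 2:1 ⇒ X = (1/3, 2/3)
3. A is the centroid of triangle WXS ⇒ A = (5/9, 1/3)
4. B is the intersection of line AX and line MQ ⇒ B = (0, 7/6)
B = A + t·(X−A) with t = 5/2, so AB:BX = t:(1−t) = 5/2:-3/2

AB:BX = -5/3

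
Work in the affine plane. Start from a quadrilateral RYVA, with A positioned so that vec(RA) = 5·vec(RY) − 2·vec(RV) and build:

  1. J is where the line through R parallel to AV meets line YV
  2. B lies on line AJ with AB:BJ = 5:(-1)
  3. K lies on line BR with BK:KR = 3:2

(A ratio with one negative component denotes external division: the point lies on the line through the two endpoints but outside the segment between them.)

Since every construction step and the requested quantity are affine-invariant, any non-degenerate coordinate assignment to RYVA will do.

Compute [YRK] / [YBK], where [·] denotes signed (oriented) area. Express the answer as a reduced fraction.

Choose coordinates R = (0, 0), Y = (1, 0), V = (0, 1), A = (5, -2).
1. J is where the line through R parallel to AV meets line YV ⇒ J = (5/2, -3/2)
2. B lies on line AJ with AB:BJ = 5:(-1) ⇒ B = (15/8, -11/8)
3. K lies on line BR with BK:KR = 3:2 ⇒ K = (3/4, -11/20)
2·[YRK] = 11/20, 2·[YBK] = -33/40
[YRK]:[YBK] = 11/20:-33/40 = -2/3

[YRK]:[YBK] = -2/3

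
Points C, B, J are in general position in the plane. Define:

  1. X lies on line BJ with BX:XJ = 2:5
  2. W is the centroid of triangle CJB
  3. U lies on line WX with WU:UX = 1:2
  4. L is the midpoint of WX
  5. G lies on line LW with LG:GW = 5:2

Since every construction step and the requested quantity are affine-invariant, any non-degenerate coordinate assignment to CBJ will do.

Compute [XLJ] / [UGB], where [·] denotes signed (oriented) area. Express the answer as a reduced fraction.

[XLJ]:[UGB] = -105/16

Work in coordinates with C = (0, 0), B = (1, 0), J = (0, 1).
1. X lies on line BJ with BX:XJ = 2:5 ⇒ X = (5/7, 2/7)
2. W is the centroid of triangle CJB ⇒ W = (1/3, 1/3)
3. U lies on line WX with WU:UX = 1:2 ⇒ U = (29/63, 20/63)
4. L is the midpoint of WX ⇒ L = (11/21, 13/42)
5. G lies on line LW with LG:GW = 5:2 ⇒ G = (19/49, 16/49)
2·[XLJ] = -5/42, 2·[UGB] = 8/441
[XLJ]:[UGB] = -5/42:8/441 = -105/16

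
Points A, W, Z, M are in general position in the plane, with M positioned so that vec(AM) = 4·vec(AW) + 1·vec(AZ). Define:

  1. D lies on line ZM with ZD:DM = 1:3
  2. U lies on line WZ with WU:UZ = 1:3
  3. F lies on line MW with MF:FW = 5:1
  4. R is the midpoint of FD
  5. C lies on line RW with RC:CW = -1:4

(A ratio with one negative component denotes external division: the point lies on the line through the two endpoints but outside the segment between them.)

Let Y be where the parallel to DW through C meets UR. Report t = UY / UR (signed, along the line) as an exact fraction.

Assign A = (0, 0), W = (1, 0), Z = (0, 1), M = (4, 1) — the answer is frame-independent, so this choice is without loss of generality.
1. D lies on line ZM with ZD:DM = 1:3 ⇒ D = (1, 1)
2. U lies on line WZ with WU:UZ = 1:3 ⇒ U = (3/4, 1/4)
3. F lies on line MW with MF:FW = 5:1 ⇒ F = (3/2, 1/6)
4. R is the midpoint of FD ⇒ R = (5/4, 7/12)
5. C lies on line RW with RC:CW = -1:4 ⇒ C = (4/3, 7/9)
through C parallel to DW: direction (0, -1); meets UR at Y = (4/3, 23/36)
Y = U + t·(R−U) with t = 7/6

t = 7/6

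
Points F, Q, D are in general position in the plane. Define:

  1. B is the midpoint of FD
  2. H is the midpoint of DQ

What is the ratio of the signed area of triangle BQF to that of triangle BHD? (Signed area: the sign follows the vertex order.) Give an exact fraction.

[BQF]:[BHD] = -2

Work in coordinates with F = (0, 0), Q = (1, 0), D = (0, 1).
1. B is the midpoint of FD ⇒ B = (0, 1/2)
2. H is the midpoint of DQ ⇒ H = (1/2, 1/2)
2·[BQF] = -1/2, 2·[BHD] = 1/4
[BQF]:[BHD] = -1/2:1/4 = -2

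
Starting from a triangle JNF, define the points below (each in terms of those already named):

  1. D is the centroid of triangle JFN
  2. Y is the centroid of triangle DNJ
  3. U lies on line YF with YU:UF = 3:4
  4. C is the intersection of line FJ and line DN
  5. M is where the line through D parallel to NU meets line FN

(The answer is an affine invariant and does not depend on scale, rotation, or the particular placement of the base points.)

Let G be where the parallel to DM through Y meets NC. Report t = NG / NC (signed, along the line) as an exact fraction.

t = 8/5

Assign J = (0, 0), N = (1, 0), F = (0, 1) — the answer is frame-independent, so this choice is without loss of generality.
1. D is the centroid of triangle JFN ⇒ D = (1/3, 1/3)
2. Y is the centroid of triangle DNJ ⇒ Y = (4/9, 1/9)
3. U lies on line YF with YU:UF = 3:4 ⇒ U = (16/63, 31/63)
4. C is the intersection of line FJ and line DN ⇒ C = (0, 1/2)
5. M is where the line through D parallel to NU meets line FN ⇒ M = (21/16, -5/16)
through Y parallel to DM: direction (47/48, -31/48); meets NC at G = (-3/5, 4/5)
G = N + t·(C−N) with t = 8/5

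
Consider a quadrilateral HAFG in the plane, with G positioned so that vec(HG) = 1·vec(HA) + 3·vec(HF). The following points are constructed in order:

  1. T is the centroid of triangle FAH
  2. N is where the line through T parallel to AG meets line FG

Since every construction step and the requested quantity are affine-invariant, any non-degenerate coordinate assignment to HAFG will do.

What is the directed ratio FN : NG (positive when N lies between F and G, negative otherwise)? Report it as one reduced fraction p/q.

FN:NG = 1/2

Assign H = (0, 0), A = (1, 0), F = (0, 1), G = (1, 3) — the answer is frame-independent, so this choice is without loss of generality.
1. T is the centroid of triangle FAH ⇒ T = (1/3, 1/3)
2. N is where the line through T parallel to AG meets line FG ⇒ N = (1/3, 5/3)
N = F + t·(G−F) with t = 1/3, so FN:NG = t:(1−t) = 1/3:2/3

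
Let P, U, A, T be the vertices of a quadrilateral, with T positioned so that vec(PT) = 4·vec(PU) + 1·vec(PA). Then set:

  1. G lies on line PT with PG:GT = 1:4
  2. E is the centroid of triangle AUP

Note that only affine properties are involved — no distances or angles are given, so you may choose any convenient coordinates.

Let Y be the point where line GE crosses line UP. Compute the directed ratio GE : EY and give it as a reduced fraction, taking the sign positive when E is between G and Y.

Work in coordinates with P = (0, 0), U = (1, 0), A = (0, 1), T = (4, 1).
1. G lies on line PT with PG:GT = 1:4 ⇒ G = (4/5, 1/5)
2. E is the centroid of triangle AUP ⇒ E = (1/3, 1/3)
line GE meets UP at Y = (3/2, 0)
E = G + t·(Y−G) with t = -2/3, so GE:EY = -2/3:5/3

GE:EY = -2/5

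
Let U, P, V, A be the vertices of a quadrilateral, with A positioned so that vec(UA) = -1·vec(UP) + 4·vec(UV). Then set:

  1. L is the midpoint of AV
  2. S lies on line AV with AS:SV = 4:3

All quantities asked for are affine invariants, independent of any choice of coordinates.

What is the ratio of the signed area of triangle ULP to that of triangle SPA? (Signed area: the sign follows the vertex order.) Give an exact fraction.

[ULP]:[SPA] = -35/16

Choose coordinates U = (0, 0), P = (1, 0), V = (0, 1), A = (-1, 4).
1. L is the midpoint of AV ⇒ L = (-1/2, 5/2)
2. S lies on line AV with AS:SV = 4:3 ⇒ S = (-3/7, 16/7)
2·[ULP] = -5/2, 2·[SPA] = 8/7
[ULP]:[SPA] = -5/2:8/7 = -35/16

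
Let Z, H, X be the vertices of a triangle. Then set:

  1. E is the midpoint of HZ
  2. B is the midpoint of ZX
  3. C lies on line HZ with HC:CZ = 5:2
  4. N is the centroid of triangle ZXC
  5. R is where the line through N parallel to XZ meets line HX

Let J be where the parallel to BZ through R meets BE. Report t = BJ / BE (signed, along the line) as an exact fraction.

Assign Z = (0, 0), H = (1, 0), X = (0, 1) — the answer is frame-independent, so this choice is without loss of generality.
1. E is the midpoint of HZ ⇒ E = (1/2, 0)
2. B is the midpoint of ZX ⇒ B = (0, 1/2)
3. C lies on line HZ with HC:CZ = 5:2 ⇒ C = (2/7, 0)
4. N is the centroid of triangle ZXC ⇒ N = (2/21, 1/3)
5. R is where the line through N parallel to XZ meets line HX ⇒ R = (2/21, 19/21)
through R parallel to BZ: direction (0, -1/2); meets BE at J = (2/21, 17/42)
J = B + t·(E−B) with t = 4/21

t = 4/21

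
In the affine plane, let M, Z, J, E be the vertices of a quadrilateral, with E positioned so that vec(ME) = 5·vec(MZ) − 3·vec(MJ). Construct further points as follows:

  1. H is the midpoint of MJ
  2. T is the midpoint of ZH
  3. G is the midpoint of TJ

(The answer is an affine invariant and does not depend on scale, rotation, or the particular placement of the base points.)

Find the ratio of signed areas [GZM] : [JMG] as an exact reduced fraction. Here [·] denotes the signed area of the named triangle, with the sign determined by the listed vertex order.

Work in coordinates with M = (0, 0), Z = (1, 0), J = (0, 1), E = (5, -3).
1. H is the midpoint of MJ ⇒ H = (0, 1/2)
2. T is the midpoint of ZH ⇒ T = (1/2, 1/4)
3. G is the midpoint of TJ ⇒ G = (1/4, 5/8)
2·[GZM] = -5/8, 2·[JMG] = 1/4
[GZM]:[JMG] = -5/8:1/4 = -5/2

[GZM]:[JMG] = -5/2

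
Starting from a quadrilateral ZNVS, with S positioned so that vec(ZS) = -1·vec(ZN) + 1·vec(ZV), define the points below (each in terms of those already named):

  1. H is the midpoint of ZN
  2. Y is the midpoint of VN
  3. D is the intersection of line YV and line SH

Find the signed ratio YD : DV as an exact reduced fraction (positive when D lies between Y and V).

YD:DV = -3/4

Assign Z = (0, 0), N = (1, 0), V = (0, 1), S = (-1, 1) — the answer is frame-independent, so this choice is without loss of generality.
1. H is the midpoint of ZN ⇒ H = (1/2, 0)
2. Y is the midpoint of VN ⇒ Y = (1/2, 1/2)
3. D is the intersection of line YV and line SH ⇒ D = (2, -1)
D = Y + t·(V−Y) with t = -3, so YD:DV = t:(1−t) = -3:4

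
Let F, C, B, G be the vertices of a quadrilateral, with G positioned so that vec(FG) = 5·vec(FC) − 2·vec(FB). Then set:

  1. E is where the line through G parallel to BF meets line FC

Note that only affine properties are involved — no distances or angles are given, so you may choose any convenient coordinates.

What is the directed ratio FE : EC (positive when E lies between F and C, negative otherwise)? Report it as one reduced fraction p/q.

FE:EC = -5/4

Set F = (0, 0), C = (1, 0), B = (0, 1), G = (5, -2); any affine frame gives the same invariant.
1. E is where the line through G parallel to BF meets line FC ⇒ E = (5, 0)
E = F + t·(C−F) with t = 5, so FE:EC = t:(1−t) = 5:-4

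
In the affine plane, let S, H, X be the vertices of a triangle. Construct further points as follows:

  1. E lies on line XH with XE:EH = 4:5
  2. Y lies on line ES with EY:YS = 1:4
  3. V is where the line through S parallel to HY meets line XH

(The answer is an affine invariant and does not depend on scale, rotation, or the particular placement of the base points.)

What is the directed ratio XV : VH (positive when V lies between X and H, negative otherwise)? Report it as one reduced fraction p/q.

Assign S = (0, 0), H = (1, 0), X = (0, 1) — the answer is frame-independent, so this choice is without loss of generality.
1. E lies on line XH with XE:EH = 4:5 ⇒ E = (4/9, 5/9)
2. Y lies on line ES with EY:YS = 1:4 ⇒ Y = (16/45, 4/9)
3. V is where the line through S parallel to HY meets line XH ⇒ V = (29/9, -20/9)
V = X + t·(H−X) with t = 29/9, so XV:VH = t:(1−t) = 29/9:-20/9

XV:VH = -29/20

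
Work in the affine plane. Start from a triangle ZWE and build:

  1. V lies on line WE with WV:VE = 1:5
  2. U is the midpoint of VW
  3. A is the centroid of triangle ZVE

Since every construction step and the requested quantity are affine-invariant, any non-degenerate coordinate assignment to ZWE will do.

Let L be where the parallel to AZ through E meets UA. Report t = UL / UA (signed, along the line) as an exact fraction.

t = 11/6

Choose coordinates Z = (0, 0), W = (1, 0), E = (0, 1).
1. V lies on line WE with WV:VE = 1:5 ⇒ V = (5/6, 1/6)
2. U is the midpoint of VW ⇒ U = (11/12, 1/12)
3. A is the centroid of triangle ZVE ⇒ A = (5/18, 7/18)
through E parallel to AZ: direction (-5/18, -7/18); meets UA at L = (-55/216, 139/216)
L = U + t·(A−U) with t = 11/6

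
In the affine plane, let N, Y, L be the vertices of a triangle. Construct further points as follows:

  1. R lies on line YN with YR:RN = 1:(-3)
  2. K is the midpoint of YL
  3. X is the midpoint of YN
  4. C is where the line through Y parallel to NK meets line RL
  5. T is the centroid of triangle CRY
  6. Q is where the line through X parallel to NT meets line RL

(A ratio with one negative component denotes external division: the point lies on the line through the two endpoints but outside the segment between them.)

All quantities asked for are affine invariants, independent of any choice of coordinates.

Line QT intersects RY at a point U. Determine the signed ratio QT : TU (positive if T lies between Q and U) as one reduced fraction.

QT:TU = -1/4

Set N = (0, 0), Y = (1, 0), L = (0, 1); any affine frame gives the same invariant.
1. R lies on line YN with YR:RN = 1:(-3) ⇒ R = (3/2, 0)
2. K is the midpoint of YL ⇒ K = (1/2, 1/2)
3. X is the midpoint of YN ⇒ X = (1/2, 0)
4. C is where the line through Y parallel to NK meets line RL ⇒ C = (6/5, 1/5)
5. T is the centroid of triangle CRY ⇒ T = (37/30, 1/15)
6. Q is where the line through X parallel to NT meets line RL ⇒ Q = (57/40, 1/20)
line QT meets RY at U = (2, 0)
T = Q + t·(U−Q) with t = -1/3, so QT:TU = -1/3:4/3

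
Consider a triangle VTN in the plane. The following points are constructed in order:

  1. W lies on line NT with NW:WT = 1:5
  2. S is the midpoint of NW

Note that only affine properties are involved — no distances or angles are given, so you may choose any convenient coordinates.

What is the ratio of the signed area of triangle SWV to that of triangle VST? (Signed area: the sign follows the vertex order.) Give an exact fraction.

Set V = (0, 0), T = (1, 0), N = (0, 1); any affine frame gives the same invariant.
1. W lies on line NT with NW:WT = 1:5 ⇒ W = (1/6, 5/6)
2. S is the midpoint of NW ⇒ S = (1/12, 11/12)
2·[SWV] = -1/12, 2·[VST] = -11/12
[SWV]:[VST] = -1/12:-11/12 = 1/11

[SWV]:[VST] = 1/11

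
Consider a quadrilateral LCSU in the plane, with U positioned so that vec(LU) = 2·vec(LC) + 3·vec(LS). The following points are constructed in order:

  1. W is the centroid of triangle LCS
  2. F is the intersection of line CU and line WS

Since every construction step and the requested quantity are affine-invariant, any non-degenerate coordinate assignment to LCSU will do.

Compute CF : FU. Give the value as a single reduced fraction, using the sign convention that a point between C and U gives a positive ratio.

Choose coordinates L = (0, 0), C = (1, 0), S = (0, 1), U = (2, 3).
1. W is the centroid of triangle LCS ⇒ W = (1/3, 1/3)
2. F is the intersection of line CU and line WS ⇒ F = (4/5, -3/5)
F = C + t·(U−C) with t = -1/5, so CF:FU = t:(1−t) = -1/5:6/5

CF:FU = -1/6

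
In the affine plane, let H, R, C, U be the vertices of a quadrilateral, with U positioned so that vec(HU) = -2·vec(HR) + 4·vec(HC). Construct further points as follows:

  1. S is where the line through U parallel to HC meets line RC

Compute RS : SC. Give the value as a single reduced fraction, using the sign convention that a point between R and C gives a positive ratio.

RS:SC = -3/2

Set H = (0, 0), R = (1, 0), C = (0, 1), U = (-2, 4); any affine frame gives the same invariant.
1. S is where the line through U parallel to HC meets line RC ⇒ S = (-2, 3)
S = R + t·(C−R) with t = 3, so RS:SC = t:(1−t) = 3:-2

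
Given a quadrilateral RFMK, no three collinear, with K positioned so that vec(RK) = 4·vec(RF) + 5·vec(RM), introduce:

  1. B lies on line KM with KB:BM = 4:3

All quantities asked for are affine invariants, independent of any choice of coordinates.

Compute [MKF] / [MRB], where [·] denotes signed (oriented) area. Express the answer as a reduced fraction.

Set R = (0, 0), F = (1, 0), M = (0, 1), K = (4, 5); any affine frame gives the same invariant.
1. B lies on line KM with KB:BM = 4:3 ⇒ B = (12/7, 19/7)
2·[MKF] = -8, 2·[MRB] = 12/7
[MKF]:[MRB] = -8:12/7 = -14/3

[MKF]:[MRB] = -14/3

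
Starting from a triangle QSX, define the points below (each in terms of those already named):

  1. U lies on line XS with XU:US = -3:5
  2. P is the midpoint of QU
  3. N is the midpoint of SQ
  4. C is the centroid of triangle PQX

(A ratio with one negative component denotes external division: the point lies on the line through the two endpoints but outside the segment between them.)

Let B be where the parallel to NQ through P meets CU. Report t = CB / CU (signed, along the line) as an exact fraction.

Choose coordinates Q = (0, 0), S = (1, 0), X = (0, 1).
1. U lies on line XS with XU:US = -3:5 ⇒ U = (-3/2, 5/2)
2. P is the midpoint of QU ⇒ P = (-3/4, 5/4)
3. N is the midpoint of SQ ⇒ N = (1/2, 0)
4. C is the centroid of triangle PQX ⇒ C = (-1/4, 3/4)
through P parallel to NQ: direction (-1/2, 0); meets CU at B = (-17/28, 5/4)
B = C + t·(U−C) with t = 2/7

t = 2/7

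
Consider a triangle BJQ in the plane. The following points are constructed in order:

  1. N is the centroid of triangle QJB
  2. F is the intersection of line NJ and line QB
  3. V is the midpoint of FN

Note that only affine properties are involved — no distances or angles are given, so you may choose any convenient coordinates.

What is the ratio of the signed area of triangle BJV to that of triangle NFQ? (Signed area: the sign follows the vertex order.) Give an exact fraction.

Choose coordinates B = (0, 0), J = (1, 0), Q = (0, 1).
1. N is the centroid of triangle QJB ⇒ N = (1/3, 1/3)
2. F is the intersection of line NJ and line QB ⇒ F = (0, 1/2)
3. V is the midpoint of FN ⇒ V = (1/6, 5/12)
2·[BJV] = 5/12, 2·[NFQ] = -1/6
[BJV]:[NFQ] = 5/12:-1/6 = -5/2

[BJV]:[NFQ] = -5/2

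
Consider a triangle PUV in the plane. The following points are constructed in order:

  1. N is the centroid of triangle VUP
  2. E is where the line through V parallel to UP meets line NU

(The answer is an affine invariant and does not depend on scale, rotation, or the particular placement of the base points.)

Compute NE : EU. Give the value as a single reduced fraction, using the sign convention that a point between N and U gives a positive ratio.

NE:EU = -2/3

Set P = (0, 0), U = (1, 0), V = (0, 1); any affine frame gives the same invariant.
1. N is the centroid of triangle VUP ⇒ N = (1/3, 1/3)
2. E is where the line through V parallel to UP meets line NU ⇒ E = (-1, 1)
E = N + t·(U−N) with t = -2, so NE:EU = t:(1−t) = -2:3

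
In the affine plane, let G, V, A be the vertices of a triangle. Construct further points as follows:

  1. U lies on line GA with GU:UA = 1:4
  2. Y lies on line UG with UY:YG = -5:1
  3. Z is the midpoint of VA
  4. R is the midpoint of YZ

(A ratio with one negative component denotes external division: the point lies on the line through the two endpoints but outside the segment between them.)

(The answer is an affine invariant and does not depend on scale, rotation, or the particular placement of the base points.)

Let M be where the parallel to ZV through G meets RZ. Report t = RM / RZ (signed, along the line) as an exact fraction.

t = -19/21

Choose coordinates G = (0, 0), V = (1, 0), A = (0, 1).
1. U lies on line GA with GU:UA = 1:4 ⇒ U = (0, 1/5)
2. Y lies on line UG with UY:YG = -5:1 ⇒ Y = (0, -1/20)
3. Z is the midpoint of VA ⇒ Z = (1/2, 1/2)
4. R is the midpoint of YZ ⇒ R = (1/4, 9/40)
through G parallel to ZV: direction (1/2, -1/2); meets RZ at M = (1/42, -1/42)
M = R + t·(Z−R) with t = -19/21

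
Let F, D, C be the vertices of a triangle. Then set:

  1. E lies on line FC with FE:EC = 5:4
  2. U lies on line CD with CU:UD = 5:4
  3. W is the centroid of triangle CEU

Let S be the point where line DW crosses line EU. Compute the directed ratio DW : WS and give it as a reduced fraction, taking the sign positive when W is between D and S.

DW:WS = -17/5

Work in coordinates with F = (0, 0), D = (1, 0), C = (0, 1).
1. E lies on line FC with FE:EC = 5:4 ⇒ E = (0, 5/9)
2. U lies on line CD with CU:UD = 5:4 ⇒ U = (5/9, 4/9)
3. W is the centroid of triangle CEU ⇒ W = (5/27, 2/3)
line DW meets EU at S = (65/153, 8/17)
W = D + t·(S−D) with t = 17/12, so DW:WS = 17/12:-5/12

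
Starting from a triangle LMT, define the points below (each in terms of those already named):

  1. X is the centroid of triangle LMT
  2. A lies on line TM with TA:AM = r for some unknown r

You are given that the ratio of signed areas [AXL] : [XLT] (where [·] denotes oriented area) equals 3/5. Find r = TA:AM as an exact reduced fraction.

Set L = (0, 0), M = (1, 0), T = (0, 1); any affine frame gives the same invariant.
1. X is the centroid of triangle LMT ⇒ X = (1/3, 1/3)
2. With TA:AM = r, write λ = r/(r+1) so A = T + λ·(M−T); A is affine-linear in λ
Every point depending on A is an affine combination of A and λ-independent points, so each such coordinate is linear in λ; the λ² term in each signed area is a multiple of (M−T)×(M−T) = 0, so 2·[AXL] and 2·[XLT] are each linear in λ. Evaluating at λ=0 and λ=1:
  2·[AXL] = 2/3·λ − 1/3,   2·[XLT] = -1/3
So [AXL]:[XLT] = (2/3·λ − 1/3) / (-1/3). Setting this equal to 3/5:
  2/3·λ − 1/3 = 3/5·(-1/3)  ⇒  λ = 1/5
Then r = λ/(1−λ) = (1/5)/(4/5) = 1/4. Check: with r = 1/4, A = (1/5, 4/5) and [AXL]:[XLT] = 3/5 as required.

r = 1/4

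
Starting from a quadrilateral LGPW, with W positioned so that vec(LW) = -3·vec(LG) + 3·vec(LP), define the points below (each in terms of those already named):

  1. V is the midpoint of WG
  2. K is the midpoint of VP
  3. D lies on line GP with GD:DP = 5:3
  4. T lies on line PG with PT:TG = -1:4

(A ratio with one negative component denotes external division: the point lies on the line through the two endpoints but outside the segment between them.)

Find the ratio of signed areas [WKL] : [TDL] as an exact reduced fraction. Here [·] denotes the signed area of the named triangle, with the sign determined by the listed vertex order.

Work in coordinates with L = (0, 0), G = (1, 0), P = (0, 1), W = (-3, 3).
1. V is the midpoint of WG ⇒ V = (-1, 3/2)
2. K is the midpoint of VP ⇒ K = (-1/2, 5/4)
3. D lies on line GP with GD:DP = 5:3 ⇒ D = (3/8, 5/8)
4. T lies on line PG with PT:TG = -1:4 ⇒ T = (-1/3, 4/3)
2·[WKL] = -9/4, 2·[TDL] = -17/24
[WKL]:[TDL] = -9/4:-17/24 = 54/17

[WKL]:[TDL] = 54/17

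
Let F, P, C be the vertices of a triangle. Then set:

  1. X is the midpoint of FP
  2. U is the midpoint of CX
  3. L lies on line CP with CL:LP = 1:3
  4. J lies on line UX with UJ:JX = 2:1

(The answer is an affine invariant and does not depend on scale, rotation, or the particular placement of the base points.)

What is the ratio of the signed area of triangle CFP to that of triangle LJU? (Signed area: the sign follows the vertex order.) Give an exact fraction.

Choose coordinates F = (0, 0), P = (1, 0), C = (0, 1).
1. X is the midpoint of FP ⇒ X = (1/2, 0)
2. U is the midpoint of CX ⇒ U = (1/4, 1/2)
3. L lies on line CP with CL:LP = 1:3 ⇒ L = (1/4, 3/4)
4. J lies on line UX with UJ:JX = 2:1 ⇒ J = (5/12, 1/6)
2·[CFP] = 1, 2·[LJU] = -1/24
[CFP]:[LJU] = 1:-1/24 = -24

[CFP]:[LJU] = -24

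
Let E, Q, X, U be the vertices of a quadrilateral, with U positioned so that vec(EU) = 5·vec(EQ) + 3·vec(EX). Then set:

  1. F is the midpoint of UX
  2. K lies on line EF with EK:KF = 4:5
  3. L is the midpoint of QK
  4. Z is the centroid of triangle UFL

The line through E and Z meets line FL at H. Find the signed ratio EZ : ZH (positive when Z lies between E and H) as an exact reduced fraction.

Assign E = (0, 0), Q = (1, 0), X = (0, 1), U = (5, 3) — the answer is frame-independent, so this choice is without loss of generality.
1. F is the midpoint of UX ⇒ F = (5/2, 2)
2. K lies on line EF with EK:KF = 4:5 ⇒ K = (10/9, 8/9)
3. L is the midpoint of QK ⇒ L = (19/18, 4/9)
4. Z is the centroid of triangle UFL ⇒ Z = (77/27, 49/27)
line EZ meets FL at H = (11/7, 1)
Z = E + t·(H−E) with t = 49/27, so EZ:ZH = 49/27:-22/27

EZ:ZH = -49/22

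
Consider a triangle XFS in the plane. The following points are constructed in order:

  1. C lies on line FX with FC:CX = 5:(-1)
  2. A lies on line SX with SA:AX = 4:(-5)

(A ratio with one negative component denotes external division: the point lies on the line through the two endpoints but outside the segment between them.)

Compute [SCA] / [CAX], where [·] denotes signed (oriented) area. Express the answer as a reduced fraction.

Work in coordinates with X = (0, 0), F = (1, 0), S = (0, 1).
1. C lies on line FX with FC:CX = 5:(-1) ⇒ C = (-1/4, 0)
2. A lies on line SX with SA:AX = 4:(-5) ⇒ A = (0, 5)
2·[SCA] = -1, 2·[CAX] = -5/4
[SCA]:[CAX] = -1:-5/4 = 4/5

[SCA]:[CAX] = 4/5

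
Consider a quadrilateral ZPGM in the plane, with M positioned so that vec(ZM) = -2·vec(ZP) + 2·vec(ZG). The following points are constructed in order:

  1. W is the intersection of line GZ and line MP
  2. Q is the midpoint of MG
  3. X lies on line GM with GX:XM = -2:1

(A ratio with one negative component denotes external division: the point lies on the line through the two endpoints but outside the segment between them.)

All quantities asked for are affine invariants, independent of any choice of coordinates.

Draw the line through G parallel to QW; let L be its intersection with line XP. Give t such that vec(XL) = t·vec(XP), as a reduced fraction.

Work in coordinates with Z = (0, 0), P = (1, 0), G = (0, 1), M = (-2, 2).
1. W is the intersection of line GZ and line MP ⇒ W = (0, 2/3)
2. Q is the midpoint of MG ⇒ Q = (-1, 3/2)
3. X lies on line GM with GX:XM = -2:1 ⇒ X = (-4, 3)
through G parallel to QW: direction (1, -5/6); meets XP at L = (12/7, -3/7)
L = X + t·(P−X) with t = 8/7

t = 8/7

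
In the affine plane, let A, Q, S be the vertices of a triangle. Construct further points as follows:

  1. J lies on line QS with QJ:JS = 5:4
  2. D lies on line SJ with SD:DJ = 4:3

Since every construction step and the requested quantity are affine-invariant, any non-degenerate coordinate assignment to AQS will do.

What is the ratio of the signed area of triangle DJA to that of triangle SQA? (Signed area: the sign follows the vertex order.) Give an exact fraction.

Work in coordinates with A = (0, 0), Q = (1, 0), S = (0, 1).
1. J lies on line QS with QJ:JS = 5:4 ⇒ J = (4/9, 5/9)
2. D lies on line SJ with SD:DJ = 4:3 ⇒ D = (16/63, 47/63)
2·[DJA] = -4/21, 2·[SQA] = -1
[DJA]:[SQA] = -4/21:-1 = 4/21

[DJA]:[SQA] = 4/21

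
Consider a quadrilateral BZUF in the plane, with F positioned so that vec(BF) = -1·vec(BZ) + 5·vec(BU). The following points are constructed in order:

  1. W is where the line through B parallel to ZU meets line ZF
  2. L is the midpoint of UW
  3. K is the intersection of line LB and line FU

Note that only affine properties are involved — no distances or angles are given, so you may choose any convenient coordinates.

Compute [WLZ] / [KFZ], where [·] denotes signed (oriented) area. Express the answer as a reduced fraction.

[WLZ]:[KFZ] = 3/23

Set B = (0, 0), Z = (1, 0), U = (0, 1), F = (-1, 5); any affine frame gives the same invariant.
1. W is where the line through B parallel to ZU meets line ZF ⇒ W = (5/3, -5/3)
2. L is the midpoint of UW ⇒ L = (5/6, -1/3)
3. K is the intersection of line LB and line FU ⇒ K = (5/18, -1/9)
2·[WLZ] = -1/2, 2·[KFZ] = -23/6
[WLZ]:[KFZ] = -1/2:-23/6 = 3/23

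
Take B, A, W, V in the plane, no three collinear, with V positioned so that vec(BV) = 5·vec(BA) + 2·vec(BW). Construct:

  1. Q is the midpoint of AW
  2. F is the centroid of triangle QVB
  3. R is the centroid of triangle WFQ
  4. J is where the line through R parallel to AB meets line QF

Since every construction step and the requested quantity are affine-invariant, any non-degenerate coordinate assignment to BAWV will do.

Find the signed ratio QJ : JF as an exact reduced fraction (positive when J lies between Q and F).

QJ:JF = 5

Set B = (0, 0), A = (1, 0), W = (0, 1), V = (5, 2); any affine frame gives the same invariant.
1. Q is the midpoint of AW ⇒ Q = (1/2, 1/2)
2. F is the centroid of triangle QVB ⇒ F = (11/6, 5/6)
3. R is the centroid of triangle WFQ ⇒ R = (7/9, 7/9)
4. J is where the line through R parallel to AB meets line QF ⇒ J = (29/18, 7/9)
J = Q + t·(F−Q) with t = 5/6, so QJ:JF = t:(1−t) = 5/6:1/6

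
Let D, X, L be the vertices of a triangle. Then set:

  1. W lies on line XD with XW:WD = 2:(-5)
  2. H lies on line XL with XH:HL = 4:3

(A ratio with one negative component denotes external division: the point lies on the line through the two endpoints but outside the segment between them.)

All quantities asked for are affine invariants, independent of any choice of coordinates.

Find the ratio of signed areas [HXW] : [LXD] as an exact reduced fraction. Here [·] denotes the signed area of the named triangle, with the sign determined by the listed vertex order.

[HXW]:[LXD] = -8/21

Choose coordinates D = (0, 0), X = (1, 0), L = (0, 1).
1. W lies on line XD with XW:WD = 2:(-5) ⇒ W = (5/3, 0)
2. H lies on line XL with XH:HL = 4:3 ⇒ H = (3/7, 4/7)
2·[HXW] = 8/21, 2·[LXD] = -1
[HXW]:[LXD] = 8/21:-1 = -8/21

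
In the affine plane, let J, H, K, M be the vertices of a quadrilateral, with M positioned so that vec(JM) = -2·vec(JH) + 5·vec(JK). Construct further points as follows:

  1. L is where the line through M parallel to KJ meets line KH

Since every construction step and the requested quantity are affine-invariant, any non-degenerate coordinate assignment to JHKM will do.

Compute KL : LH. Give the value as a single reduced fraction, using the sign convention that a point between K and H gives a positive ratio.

Set J = (0, 0), H = (1, 0), K = (0, 1), M = (-2, 5); any affine frame gives the same invariant.
1. L is where the line through M parallel to KJ meets line KH ⇒ L = (-2, 3)
L = K + t·(H−K) with t = -2, so KL:LH = t:(1−t) = -2:3

KL:LH = -2/3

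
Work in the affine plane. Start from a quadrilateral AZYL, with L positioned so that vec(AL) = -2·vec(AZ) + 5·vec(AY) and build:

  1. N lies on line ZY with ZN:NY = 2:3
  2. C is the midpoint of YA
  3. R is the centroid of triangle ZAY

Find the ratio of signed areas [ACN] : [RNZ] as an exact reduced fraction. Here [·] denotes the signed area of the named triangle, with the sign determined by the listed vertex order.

[ACN]:[RNZ] = 9/4

Set A = (0, 0), Z = (1, 0), Y = (0, 1), L = (-2, 5); any affine frame gives the same invariant.
1. N lies on line ZY with ZN:NY = 2:3 ⇒ N = (3/5, 2/5)
2. C is the midpoint of YA ⇒ C = (0, 1/2)
3. R is the centroid of triangle ZAY ⇒ R = (1/3, 1/3)
2·[ACN] = -3/10, 2·[RNZ] = -2/15
[ACN]:[RNZ] = -3/10:-2/15 = 9/4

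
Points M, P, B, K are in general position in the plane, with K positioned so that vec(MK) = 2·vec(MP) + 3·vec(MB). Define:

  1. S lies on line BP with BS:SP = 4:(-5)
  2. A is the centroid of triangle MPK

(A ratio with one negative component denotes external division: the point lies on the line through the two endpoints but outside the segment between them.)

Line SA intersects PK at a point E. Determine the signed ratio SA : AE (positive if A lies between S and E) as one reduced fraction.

SA:AE = 19

Set M = (0, 0), P = (1, 0), B = (0, 1), K = (2, 3); any affine frame gives the same invariant.
1. S lies on line BP with BS:SP = 4:(-5) ⇒ S = (-4, 5)
2. A is the centroid of triangle MPK ⇒ A = (1, 1)
line SA meets PK at E = (24/19, 15/19)
A = S + t·(E−S) with t = 19/20, so SA:AE = 19/20:1/20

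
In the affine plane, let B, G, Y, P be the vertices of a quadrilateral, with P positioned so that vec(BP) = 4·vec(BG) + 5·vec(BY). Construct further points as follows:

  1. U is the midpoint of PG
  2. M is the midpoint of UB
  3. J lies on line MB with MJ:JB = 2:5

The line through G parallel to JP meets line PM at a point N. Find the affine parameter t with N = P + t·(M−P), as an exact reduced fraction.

t = 9

Work in coordinates with B = (0, 0), G = (1, 0), Y = (0, 1), P = (4, 5).
1. U is the midpoint of PG ⇒ U = (5/2, 5/2)
2. M is the midpoint of UB ⇒ M = (5/4, 5/4)
3. J lies on line MB with MJ:JB = 2:5 ⇒ J = (25/28, 25/28)
through G parallel to JP: direction (87/28, 115/28); meets PM at N = (-83/4, -115/4)
N = P + t·(M−P) with t = 9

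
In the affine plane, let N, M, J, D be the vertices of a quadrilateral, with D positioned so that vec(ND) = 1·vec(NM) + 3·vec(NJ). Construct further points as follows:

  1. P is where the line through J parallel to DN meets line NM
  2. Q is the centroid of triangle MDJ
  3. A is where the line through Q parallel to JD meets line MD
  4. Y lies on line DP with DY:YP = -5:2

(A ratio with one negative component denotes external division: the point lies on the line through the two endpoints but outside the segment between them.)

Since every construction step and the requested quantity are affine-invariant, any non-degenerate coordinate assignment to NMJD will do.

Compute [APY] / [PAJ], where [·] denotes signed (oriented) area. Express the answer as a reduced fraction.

Choose coordinates N = (0, 0), M = (1, 0), J = (0, 1), D = (1, 3).
1. P is where the line through J parallel to DN meets line NM ⇒ P = (-1/3, 0)
2. Q is the centroid of triangle MDJ ⇒ Q = (2/3, 4/3)
3. A is where the line through Q parallel to JD meets line MD ⇒ A = (1, 2)
4. Y lies on line DP with DY:YP = -5:2 ⇒ Y = (-11/9, -2)
2·[APY] = 8/9, 2·[PAJ] = 2/3
[APY]:[PAJ] = 8/9:2/3 = 4/3

[APY]:[PAJ] = 4/3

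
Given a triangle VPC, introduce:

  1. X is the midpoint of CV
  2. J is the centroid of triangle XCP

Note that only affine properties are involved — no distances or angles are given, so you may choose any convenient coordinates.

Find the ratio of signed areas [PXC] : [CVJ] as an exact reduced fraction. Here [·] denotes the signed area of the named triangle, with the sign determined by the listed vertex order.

[PXC]:[CVJ] = -3/2

Assign V = (0, 0), P = (1, 0), C = (0, 1) — the answer is frame-independent, so this choice is without loss of generality.
1. X is the midpoint of CV ⇒ X = (0, 1/2)
2. J is the centroid of triangle XCP ⇒ J = (1/3, 1/2)
2·[PXC] = -1/2, 2·[CVJ] = 1/3
[PXC]:[CVJ] = -1/2:1/3 = -3/2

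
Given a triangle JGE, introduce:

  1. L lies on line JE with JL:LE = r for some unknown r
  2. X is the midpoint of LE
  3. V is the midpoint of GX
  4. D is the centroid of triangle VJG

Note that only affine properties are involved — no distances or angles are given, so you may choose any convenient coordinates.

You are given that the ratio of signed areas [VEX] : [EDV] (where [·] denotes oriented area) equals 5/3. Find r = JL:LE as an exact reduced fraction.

Assign J = (0, 0), G = (1, 0), E = (0, 1) — the answer is frame-independent, so this choice is without loss of generality.
1. With JL:LE = r, write λ = r/(r+1) so L = J + λ·(E−J); L is affine-linear in λ
2. X is the midpoint of LE ⇒ X is an affine combination of earlier points and hence also affine-linear in λ
3. V is the midpoint of GX ⇒ V is an affine combination of earlier points and hence also affine-linear in λ
4. D is the centroid of triangle VJG ⇒ D is an affine combination of earlier points and hence also affine-linear in λ
Every point depending on L is an affine combination of L and λ-independent points, so each such coordinate is linear in λ; the λ² term in each signed area is a multiple of (E−J)×(E−J) = 0, so 2·[VEX] and 2·[EDV] are each linear in λ. Evaluating at λ=0 and λ=1:
  2·[VEX] = -1/4·λ + 1/4,   2·[EDV] = 1/12·λ + 1/12
So [VEX]:[EDV] = (-1/4·λ + 1/4) / (1/12·λ + 1/12). Setting this equal to 5/3:
  -1/4·λ + 1/4 = 5/3·(1/12·λ + 1/12)  ⇒  λ = 2/7
Then r = λ/(1−λ) = (2/7)/(5/7) = 2/5. Check: with r = 2/5, L = (0, 2/7) and [VEX]:[EDV] = 5/3 as required.

r = 2/5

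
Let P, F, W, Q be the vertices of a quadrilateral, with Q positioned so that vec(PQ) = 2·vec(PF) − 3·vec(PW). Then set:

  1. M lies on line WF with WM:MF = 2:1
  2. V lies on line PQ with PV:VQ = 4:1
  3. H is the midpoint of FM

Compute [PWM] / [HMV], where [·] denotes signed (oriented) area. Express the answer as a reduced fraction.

Work in coordinates with P = (0, 0), F = (1, 0), W = (0, 1), Q = (2, -3).
1. M lies on line WF with WM:MF = 2:1 ⇒ M = (2/3, 1/3)
2. V lies on line PQ with PV:VQ = 4:1 ⇒ V = (8/5, -12/5)
3. H is the midpoint of FM ⇒ H = (5/6, 1/6)
2·[PWM] = -2/3, 2·[HMV] = 3/10
[PWM]:[HMV] = -2/3:3/10 = -20/9

[PWM]:[HMV] = -20/9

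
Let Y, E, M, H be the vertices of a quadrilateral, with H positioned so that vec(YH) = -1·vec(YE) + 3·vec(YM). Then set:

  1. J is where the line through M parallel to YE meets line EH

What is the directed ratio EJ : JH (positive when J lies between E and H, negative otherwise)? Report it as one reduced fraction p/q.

EJ:JH = 1/2

Choose coordinates Y = (0, 0), E = (1, 0), M = (0, 1), H = (-1, 3).
1. J is where the line through M parallel to YE meets line EH ⇒ J = (1/3, 1)
J = E + t·(H−E) with t = 1/3, so EJ:JH = t:(1−t) = 1/3:2/3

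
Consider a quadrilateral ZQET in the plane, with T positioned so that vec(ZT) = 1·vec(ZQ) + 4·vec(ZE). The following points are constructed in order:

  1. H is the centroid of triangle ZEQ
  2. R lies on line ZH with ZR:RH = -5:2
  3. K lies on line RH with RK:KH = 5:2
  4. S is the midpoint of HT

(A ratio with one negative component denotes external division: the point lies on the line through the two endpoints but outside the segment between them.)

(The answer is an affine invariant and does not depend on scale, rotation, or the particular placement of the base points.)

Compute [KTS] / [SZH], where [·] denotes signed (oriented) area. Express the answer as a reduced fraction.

[KTS]:[SZH] = 4/21

Assign Z = (0, 0), Q = (1, 0), E = (0, 1), T = (1, 4) — the answer is frame-independent, so this choice is without loss of generality.
1. H is the centroid of triangle ZEQ ⇒ H = (1/3, 1/3)
2. R lies on line ZH with ZR:RH = -5:2 ⇒ R = (5/9, 5/9)
3. K lies on line RH with RK:KH = 5:2 ⇒ K = (25/63, 25/63)
4. S is the midpoint of HT ⇒ S = (2/3, 13/6)
2·[KTS] = 2/21, 2·[SZH] = 1/2
[KTS]:[SZH] = 2/21:1/2 = 4/21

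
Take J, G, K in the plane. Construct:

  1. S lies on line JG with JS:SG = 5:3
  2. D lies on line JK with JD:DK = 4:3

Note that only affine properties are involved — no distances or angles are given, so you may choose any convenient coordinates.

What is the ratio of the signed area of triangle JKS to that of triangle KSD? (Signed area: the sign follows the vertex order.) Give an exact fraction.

Assign J = (0, 0), G = (1, 0), K = (0, 1) — the answer is frame-independent, so this choice is without loss of generality.
1. S lies on line JG with JS:SG = 5:3 ⇒ S = (5/8, 0)
2. D lies on line JK with JD:DK = 4:3 ⇒ D = (0, 4/7)
2·[JKS] = -5/8, 2·[KSD] = -15/56
[JKS]:[KSD] = -5/8:-15/56 = 7/3

[JKS]:[KSD] = 7/3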